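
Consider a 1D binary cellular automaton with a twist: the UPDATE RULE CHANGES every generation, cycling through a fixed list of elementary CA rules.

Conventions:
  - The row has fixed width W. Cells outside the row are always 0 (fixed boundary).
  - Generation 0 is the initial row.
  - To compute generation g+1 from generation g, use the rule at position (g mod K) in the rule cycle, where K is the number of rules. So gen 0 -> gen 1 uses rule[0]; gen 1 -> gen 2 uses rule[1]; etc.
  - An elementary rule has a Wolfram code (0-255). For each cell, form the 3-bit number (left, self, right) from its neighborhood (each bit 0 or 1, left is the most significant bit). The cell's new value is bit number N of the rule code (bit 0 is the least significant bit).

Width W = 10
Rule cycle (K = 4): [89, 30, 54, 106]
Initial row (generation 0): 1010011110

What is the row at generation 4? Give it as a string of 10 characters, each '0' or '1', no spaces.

Gen 0: 1010011110
Gen 1 (rule 89): 0001010011
Gen 2 (rule 30): 0011011110
Gen 3 (rule 54): 0100100001
Gen 4 (rule 106): 1001000010

Answer: 1001000010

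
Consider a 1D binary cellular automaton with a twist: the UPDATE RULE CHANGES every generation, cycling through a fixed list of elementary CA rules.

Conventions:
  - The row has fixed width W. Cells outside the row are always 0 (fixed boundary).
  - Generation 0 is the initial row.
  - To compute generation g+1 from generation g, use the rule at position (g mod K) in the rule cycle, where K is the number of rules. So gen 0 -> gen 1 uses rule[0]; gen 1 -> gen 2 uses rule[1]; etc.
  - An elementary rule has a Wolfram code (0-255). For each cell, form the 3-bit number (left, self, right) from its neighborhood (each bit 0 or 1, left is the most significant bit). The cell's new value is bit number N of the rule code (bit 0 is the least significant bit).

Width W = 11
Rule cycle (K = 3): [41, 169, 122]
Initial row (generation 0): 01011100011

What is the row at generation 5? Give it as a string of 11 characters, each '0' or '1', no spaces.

Gen 0: 01011100011
Gen 1 (rule 41): 00110001010
Gen 2 (rule 169): 10100100100
Gen 3 (rule 122): 01011011010
Gen 4 (rule 41): 00110110100
Gen 5 (rule 169): 10101101001

Answer: 10101101001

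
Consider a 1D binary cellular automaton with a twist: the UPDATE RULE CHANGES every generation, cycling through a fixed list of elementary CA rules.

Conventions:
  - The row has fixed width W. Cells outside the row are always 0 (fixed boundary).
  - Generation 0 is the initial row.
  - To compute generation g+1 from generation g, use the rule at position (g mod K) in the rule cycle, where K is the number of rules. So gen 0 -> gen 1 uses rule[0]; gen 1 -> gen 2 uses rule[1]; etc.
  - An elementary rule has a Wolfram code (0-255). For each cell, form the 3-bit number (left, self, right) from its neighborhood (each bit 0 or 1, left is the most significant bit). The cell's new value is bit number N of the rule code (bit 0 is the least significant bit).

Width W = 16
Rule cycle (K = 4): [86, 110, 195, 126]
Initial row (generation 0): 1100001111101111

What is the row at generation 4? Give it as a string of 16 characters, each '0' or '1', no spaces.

Answer: 1111111111111111

Derivation:
Gen 0: 1100001111101111
Gen 1 (rule 86): 0110010000100001
Gen 2 (rule 110): 1110110001100011
Gen 3 (rule 195): 0110010110101101
Gen 4 (rule 126): 1111111111111111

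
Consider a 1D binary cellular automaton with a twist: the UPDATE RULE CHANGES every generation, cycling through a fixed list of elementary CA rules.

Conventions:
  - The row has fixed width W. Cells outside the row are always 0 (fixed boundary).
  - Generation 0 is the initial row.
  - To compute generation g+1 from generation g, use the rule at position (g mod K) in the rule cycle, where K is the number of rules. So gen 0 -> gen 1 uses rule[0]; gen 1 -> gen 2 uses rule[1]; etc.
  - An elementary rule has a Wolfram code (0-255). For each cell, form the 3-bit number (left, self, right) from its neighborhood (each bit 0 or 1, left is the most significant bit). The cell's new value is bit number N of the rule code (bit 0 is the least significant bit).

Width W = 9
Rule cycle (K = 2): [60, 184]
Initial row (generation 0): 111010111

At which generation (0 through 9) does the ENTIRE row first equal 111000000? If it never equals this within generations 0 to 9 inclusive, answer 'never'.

Answer: never

Derivation:
Gen 0: 111010111
Gen 1 (rule 60): 100111100
Gen 2 (rule 184): 010111010
Gen 3 (rule 60): 011100111
Gen 4 (rule 184): 011010110
Gen 5 (rule 60): 010111101
Gen 6 (rule 184): 001111010
Gen 7 (rule 60): 001000111
Gen 8 (rule 184): 000100110
Gen 9 (rule 60): 000110101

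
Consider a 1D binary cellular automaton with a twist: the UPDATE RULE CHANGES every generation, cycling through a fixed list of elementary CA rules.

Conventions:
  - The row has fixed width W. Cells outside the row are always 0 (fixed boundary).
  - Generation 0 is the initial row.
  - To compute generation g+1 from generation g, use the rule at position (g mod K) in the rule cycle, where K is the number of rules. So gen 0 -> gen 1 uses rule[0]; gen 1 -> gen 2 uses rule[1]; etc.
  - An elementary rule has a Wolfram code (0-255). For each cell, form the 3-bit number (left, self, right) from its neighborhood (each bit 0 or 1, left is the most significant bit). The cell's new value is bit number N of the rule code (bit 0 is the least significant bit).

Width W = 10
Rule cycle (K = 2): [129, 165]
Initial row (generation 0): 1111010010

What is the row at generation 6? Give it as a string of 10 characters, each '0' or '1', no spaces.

Gen 0: 1111010010
Gen 1 (rule 129): 0110000000
Gen 2 (rule 165): 0000111111
Gen 3 (rule 129): 1110011110
Gen 4 (rule 165): 0100001100
Gen 5 (rule 129): 0001100001
Gen 6 (rule 165): 1100001101

Answer: 1100001101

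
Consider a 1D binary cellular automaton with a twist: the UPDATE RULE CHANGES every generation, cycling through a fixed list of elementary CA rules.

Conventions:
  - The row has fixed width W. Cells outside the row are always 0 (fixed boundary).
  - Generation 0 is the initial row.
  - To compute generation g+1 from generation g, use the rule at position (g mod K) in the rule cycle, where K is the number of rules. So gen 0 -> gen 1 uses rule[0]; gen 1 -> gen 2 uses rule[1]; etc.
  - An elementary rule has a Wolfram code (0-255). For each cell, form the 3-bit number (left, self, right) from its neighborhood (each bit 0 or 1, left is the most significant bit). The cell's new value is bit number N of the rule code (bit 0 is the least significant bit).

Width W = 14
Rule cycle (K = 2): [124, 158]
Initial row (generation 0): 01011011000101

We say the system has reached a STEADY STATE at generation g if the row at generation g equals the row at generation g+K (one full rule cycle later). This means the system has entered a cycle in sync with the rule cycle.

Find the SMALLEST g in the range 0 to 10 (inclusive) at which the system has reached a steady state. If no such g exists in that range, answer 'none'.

Gen 0: 01011011000101
Gen 1 (rule 124): 01111111100111
Gen 2 (rule 158): 11111111011110
Gen 3 (rule 124): 10000001110011
Gen 4 (rule 158): 11000011101110
Gen 5 (rule 124): 11100010111011
Gen 6 (rule 158): 11010110110010
Gen 7 (rule 124): 11111111111011
Gen 8 (rule 158): 11111111110010
Gen 9 (rule 124): 10000000011011
Gen 10 (rule 158): 11000000110010
Gen 11 (rule 124): 11100000111011
Gen 12 (rule 158): 11010001110010

Answer: none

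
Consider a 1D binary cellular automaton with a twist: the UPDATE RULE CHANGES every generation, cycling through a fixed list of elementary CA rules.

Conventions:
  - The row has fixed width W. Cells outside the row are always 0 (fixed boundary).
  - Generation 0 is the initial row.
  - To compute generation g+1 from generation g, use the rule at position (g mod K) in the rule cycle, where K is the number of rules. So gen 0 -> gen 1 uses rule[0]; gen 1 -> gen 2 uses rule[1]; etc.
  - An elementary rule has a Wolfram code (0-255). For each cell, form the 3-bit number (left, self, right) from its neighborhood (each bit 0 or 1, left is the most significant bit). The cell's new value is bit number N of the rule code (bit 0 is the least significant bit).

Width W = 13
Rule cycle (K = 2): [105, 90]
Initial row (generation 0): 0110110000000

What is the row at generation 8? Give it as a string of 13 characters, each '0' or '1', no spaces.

Answer: 0101011101001

Derivation:
Gen 0: 0110110000000
Gen 1 (rule 105): 0111110111111
Gen 2 (rule 90): 1100010100001
Gen 3 (rule 105): 1101001001100
Gen 4 (rule 90): 1100110111110
Gen 5 (rule 105): 1100111100010
Gen 6 (rule 90): 1111100110101
Gen 7 (rule 105): 1000100111010
Gen 8 (rule 90): 0101011101001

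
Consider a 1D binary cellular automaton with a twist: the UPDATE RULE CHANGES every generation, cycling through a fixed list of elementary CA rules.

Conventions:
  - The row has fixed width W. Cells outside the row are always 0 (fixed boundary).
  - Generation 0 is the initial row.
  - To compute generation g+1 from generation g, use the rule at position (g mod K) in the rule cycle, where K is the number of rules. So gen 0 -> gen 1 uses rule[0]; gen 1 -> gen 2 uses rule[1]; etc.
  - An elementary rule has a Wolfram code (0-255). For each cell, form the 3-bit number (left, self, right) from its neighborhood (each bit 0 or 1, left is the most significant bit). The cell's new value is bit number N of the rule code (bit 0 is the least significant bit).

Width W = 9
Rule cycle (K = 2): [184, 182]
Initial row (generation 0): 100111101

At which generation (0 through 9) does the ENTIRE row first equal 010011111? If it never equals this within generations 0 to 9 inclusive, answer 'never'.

Answer: 6

Derivation:
Gen 0: 100111101
Gen 1 (rule 184): 010111010
Gen 2 (rule 182): 111010111
Gen 3 (rule 184): 110101110
Gen 4 (rule 182): 001110101
Gen 5 (rule 184): 001101010
Gen 6 (rule 182): 010011111
Gen 7 (rule 184): 001011110
Gen 8 (rule 182): 011101101
Gen 9 (rule 184): 011011010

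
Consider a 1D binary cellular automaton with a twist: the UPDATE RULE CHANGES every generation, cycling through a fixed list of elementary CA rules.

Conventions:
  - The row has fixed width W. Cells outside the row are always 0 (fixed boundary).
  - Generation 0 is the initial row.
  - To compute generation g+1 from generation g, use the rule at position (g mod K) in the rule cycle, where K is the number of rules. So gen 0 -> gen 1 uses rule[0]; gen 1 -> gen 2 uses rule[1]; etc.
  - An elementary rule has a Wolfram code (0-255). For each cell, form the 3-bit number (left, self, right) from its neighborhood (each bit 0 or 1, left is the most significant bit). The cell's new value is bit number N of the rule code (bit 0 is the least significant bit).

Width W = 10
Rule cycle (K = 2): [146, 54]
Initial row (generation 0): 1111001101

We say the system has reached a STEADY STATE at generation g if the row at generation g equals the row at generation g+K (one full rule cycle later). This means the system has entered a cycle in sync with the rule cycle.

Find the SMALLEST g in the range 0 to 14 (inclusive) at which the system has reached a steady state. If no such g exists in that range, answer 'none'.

Answer: 7

Derivation:
Gen 0: 1111001101
Gen 1 (rule 146): 0110110000
Gen 2 (rule 54): 1001001000
Gen 3 (rule 146): 0110110100
Gen 4 (rule 54): 1001001110
Gen 5 (rule 146): 0110110101
Gen 6 (rule 54): 1001001111
Gen 7 (rule 146): 0110110110
Gen 8 (rule 54): 1001001001
Gen 9 (rule 146): 0110110110
Gen 10 (rule 54): 1001001001
Gen 11 (rule 146): 0110110110
Gen 12 (rule 54): 1001001001
Gen 13 (rule 146): 0110110110
Gen 14 (rule 54): 1001001001
Gen 15 (rule 146): 0110110110
Gen 16 (rule 54): 1001001001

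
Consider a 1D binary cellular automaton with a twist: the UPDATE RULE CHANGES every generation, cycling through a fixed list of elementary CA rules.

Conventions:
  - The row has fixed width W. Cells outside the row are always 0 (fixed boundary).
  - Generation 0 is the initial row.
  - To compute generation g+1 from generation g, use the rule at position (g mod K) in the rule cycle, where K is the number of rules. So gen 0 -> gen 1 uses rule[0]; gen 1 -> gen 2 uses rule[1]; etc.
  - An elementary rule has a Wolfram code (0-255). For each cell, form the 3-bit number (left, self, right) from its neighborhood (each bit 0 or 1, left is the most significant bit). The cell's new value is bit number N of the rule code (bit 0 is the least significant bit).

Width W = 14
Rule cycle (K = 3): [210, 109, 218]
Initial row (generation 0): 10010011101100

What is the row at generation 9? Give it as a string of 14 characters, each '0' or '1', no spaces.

Gen 0: 10010011101100
Gen 1 (rule 210): 01101101100110
Gen 2 (rule 109): 01111111100110
Gen 3 (rule 218): 11111111111111
Gen 4 (rule 210): 01111111111111
Gen 5 (rule 109): 01000000000001
Gen 6 (rule 218): 10100000000010
Gen 7 (rule 210): 00010000000101
Gen 8 (rule 109): 11010111110111
Gen 9 (rule 218): 11000111110111

Answer: 11000111110111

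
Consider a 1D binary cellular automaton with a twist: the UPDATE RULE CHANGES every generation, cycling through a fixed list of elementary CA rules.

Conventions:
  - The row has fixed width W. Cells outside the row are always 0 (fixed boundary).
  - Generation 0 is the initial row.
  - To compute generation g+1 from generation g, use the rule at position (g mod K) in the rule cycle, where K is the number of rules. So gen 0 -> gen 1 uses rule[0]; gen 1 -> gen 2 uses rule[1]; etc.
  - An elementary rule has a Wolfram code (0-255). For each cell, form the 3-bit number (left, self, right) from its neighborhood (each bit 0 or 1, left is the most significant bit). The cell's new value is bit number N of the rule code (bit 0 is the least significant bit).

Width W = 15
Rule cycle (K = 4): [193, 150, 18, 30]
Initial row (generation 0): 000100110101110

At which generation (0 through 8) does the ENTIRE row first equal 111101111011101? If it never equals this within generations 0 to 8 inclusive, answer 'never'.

Answer: never

Derivation:
Gen 0: 000100110101110
Gen 1 (rule 193): 110000010000110
Gen 2 (rule 150): 001000111001001
Gen 3 (rule 18): 010101000110110
Gen 4 (rule 30): 110101101100101
Gen 5 (rule 193): 010000100100000
Gen 6 (rule 150): 111001111110000
Gen 7 (rule 18): 000110000001000
Gen 8 (rule 30): 001101000011100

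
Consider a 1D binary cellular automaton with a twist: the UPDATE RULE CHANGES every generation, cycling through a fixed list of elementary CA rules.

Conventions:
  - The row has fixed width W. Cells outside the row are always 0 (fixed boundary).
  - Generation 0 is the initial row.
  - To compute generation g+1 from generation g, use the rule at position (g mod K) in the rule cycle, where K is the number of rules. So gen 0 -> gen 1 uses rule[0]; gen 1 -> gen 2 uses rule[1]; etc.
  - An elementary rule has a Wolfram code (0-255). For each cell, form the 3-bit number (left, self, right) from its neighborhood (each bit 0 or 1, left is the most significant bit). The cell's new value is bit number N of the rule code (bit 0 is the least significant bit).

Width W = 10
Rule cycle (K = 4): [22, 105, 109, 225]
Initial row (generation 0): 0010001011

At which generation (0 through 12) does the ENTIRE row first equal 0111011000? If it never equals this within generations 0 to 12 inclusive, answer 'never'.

Gen 0: 0010001011
Gen 1 (rule 22): 0111011000
Gen 2 (rule 105): 0101111011
Gen 3 (rule 109): 0111001111
Gen 4 (rule 225): 0011000111
Gen 5 (rule 22): 0100101000
Gen 6 (rule 105): 0000010011
Gen 7 (rule 109): 1111010011
Gen 8 (rule 225): 0111100001
Gen 9 (rule 22): 1000010011
Gen 10 (rule 105): 0011000011
Gen 11 (rule 109): 1011011011
Gen 12 (rule 225): 0101101101

Answer: 1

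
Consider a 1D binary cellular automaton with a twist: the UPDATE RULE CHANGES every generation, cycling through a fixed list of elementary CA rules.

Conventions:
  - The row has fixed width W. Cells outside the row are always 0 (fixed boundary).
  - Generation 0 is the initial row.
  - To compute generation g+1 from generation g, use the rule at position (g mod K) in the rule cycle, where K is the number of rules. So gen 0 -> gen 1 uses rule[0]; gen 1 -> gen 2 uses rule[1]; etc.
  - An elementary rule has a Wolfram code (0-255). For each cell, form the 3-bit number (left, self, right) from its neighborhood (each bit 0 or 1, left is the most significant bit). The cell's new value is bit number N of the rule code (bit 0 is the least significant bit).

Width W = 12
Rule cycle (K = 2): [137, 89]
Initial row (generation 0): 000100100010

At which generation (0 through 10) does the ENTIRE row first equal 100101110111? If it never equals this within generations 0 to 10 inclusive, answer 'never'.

Gen 0: 000100100010
Gen 1 (rule 137): 110000001000
Gen 2 (rule 89): 111111100111
Gen 3 (rule 137): 111111000110
Gen 4 (rule 89): 100001110111
Gen 5 (rule 137): 001101100110
Gen 6 (rule 89): 101101110111
Gen 7 (rule 137): 001001100110
Gen 8 (rule 89): 100101110111
Gen 9 (rule 137): 000001100110
Gen 10 (rule 89): 111101110111

Answer: 8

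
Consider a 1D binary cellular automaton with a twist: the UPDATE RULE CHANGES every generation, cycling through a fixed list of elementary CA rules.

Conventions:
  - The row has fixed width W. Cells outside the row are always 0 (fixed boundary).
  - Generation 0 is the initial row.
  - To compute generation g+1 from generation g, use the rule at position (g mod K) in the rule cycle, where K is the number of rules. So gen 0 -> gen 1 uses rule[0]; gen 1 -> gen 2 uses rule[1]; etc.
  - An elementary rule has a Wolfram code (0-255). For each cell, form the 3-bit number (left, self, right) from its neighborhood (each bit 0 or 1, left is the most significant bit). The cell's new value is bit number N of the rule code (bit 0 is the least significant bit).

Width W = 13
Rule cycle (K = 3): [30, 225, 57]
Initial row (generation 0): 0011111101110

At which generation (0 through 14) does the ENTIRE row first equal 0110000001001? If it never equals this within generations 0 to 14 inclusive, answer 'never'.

Gen 0: 0011111101110
Gen 1 (rule 30): 0110000001001
Gen 2 (rule 225): 0010111100000
Gen 3 (rule 57): 1001100011111
Gen 4 (rule 30): 1111010110000
Gen 5 (rule 225): 0111101010111
Gen 6 (rule 57): 0100010101100
Gen 7 (rule 30): 1110110101010
Gen 8 (rule 225): 0111011010100
Gen 9 (rule 57): 0100110101011
Gen 10 (rule 30): 1111100101010
Gen 11 (rule 225): 0111100010100
Gen 12 (rule 57): 0100011001011
Gen 13 (rule 30): 1110110111010
Gen 14 (rule 225): 0111011011100

Answer: 1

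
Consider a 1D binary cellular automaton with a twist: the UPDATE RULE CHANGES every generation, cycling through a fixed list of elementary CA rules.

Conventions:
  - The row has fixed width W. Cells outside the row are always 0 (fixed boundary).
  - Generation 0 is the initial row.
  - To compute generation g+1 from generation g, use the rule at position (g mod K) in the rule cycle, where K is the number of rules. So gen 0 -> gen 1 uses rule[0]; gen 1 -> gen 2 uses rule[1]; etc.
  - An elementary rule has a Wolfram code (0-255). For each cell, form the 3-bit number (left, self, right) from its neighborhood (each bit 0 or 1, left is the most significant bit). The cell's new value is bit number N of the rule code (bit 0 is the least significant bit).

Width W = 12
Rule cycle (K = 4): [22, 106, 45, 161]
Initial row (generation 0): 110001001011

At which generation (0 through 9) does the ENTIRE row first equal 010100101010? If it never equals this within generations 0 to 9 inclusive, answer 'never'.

Gen 0: 110001001011
Gen 1 (rule 22): 001011111000
Gen 2 (rule 106): 010110001000
Gen 3 (rule 45): 011100101011
Gen 4 (rule 161): 001000010100
Gen 5 (rule 22): 011100110110
Gen 6 (rule 106): 110101111110
Gen 7 (rule 45): 101111000000
Gen 8 (rule 161): 010110011111
Gen 9 (rule 22): 110001100000

Answer: never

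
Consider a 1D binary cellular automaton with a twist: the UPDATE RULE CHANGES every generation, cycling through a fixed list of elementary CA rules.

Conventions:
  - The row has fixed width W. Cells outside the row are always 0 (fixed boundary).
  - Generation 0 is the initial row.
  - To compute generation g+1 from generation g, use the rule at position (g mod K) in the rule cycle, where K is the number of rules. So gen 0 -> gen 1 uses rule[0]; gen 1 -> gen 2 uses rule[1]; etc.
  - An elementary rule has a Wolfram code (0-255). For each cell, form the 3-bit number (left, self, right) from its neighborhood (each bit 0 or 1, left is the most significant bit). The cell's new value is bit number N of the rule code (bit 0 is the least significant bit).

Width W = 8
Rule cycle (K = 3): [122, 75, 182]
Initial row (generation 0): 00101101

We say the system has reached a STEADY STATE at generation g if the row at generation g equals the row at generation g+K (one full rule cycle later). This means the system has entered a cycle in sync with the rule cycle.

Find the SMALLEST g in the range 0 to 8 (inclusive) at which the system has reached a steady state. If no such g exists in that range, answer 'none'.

Gen 0: 00101101
Gen 1 (rule 122): 01011110
Gen 2 (rule 75): 10010010
Gen 3 (rule 182): 11111111
Gen 4 (rule 122): 10000001
Gen 5 (rule 75): 00111110
Gen 6 (rule 182): 01011101
Gen 7 (rule 122): 10110110
Gen 8 (rule 75): 00110110
Gen 9 (rule 182): 01001001
Gen 10 (rule 122): 10110110
Gen 11 (rule 75): 00110110

Answer: 7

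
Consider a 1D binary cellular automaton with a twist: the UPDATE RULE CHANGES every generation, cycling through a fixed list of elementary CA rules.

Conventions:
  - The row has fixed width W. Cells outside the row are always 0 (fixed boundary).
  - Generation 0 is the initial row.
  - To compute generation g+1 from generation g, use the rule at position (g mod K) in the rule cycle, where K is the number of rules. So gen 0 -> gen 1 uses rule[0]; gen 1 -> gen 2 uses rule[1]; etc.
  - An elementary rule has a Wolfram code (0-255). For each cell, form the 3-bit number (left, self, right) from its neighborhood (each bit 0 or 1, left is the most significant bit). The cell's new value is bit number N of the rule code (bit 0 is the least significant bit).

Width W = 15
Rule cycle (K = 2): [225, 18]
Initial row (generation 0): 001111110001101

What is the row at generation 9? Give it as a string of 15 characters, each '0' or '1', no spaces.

Answer: 001001001101010

Derivation:
Gen 0: 001111110001101
Gen 1 (rule 225): 100111110100110
Gen 2 (rule 18): 011000000011001
Gen 3 (rule 225): 001011111001000
Gen 4 (rule 18): 010000000110100
Gen 5 (rule 225): 000111110011001
Gen 6 (rule 18): 001000001100110
Gen 7 (rule 225): 100011100100010
Gen 8 (rule 18): 010100011010101
Gen 9 (rule 225): 001001001101010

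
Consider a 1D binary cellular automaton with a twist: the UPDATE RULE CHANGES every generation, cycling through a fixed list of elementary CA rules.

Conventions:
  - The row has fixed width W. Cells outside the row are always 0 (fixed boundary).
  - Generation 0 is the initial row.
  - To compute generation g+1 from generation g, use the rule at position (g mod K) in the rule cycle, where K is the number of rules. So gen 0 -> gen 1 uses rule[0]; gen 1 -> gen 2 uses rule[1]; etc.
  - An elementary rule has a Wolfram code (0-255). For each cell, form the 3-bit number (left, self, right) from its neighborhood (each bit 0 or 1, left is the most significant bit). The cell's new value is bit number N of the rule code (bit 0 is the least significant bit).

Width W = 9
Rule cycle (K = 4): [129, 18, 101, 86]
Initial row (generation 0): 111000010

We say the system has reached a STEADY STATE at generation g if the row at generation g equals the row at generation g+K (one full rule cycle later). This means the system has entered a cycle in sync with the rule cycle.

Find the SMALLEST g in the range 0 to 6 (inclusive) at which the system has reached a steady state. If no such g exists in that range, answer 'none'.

Answer: 3

Derivation:
Gen 0: 111000010
Gen 1 (rule 129): 010011000
Gen 2 (rule 18): 101100100
Gen 3 (rule 101): 110100101
Gen 4 (rule 86): 010111101
Gen 5 (rule 129): 000011000
Gen 6 (rule 18): 000100100
Gen 7 (rule 101): 110100101
Gen 8 (rule 86): 010111101
Gen 9 (rule 129): 000011000
Gen 10 (rule 18): 000100100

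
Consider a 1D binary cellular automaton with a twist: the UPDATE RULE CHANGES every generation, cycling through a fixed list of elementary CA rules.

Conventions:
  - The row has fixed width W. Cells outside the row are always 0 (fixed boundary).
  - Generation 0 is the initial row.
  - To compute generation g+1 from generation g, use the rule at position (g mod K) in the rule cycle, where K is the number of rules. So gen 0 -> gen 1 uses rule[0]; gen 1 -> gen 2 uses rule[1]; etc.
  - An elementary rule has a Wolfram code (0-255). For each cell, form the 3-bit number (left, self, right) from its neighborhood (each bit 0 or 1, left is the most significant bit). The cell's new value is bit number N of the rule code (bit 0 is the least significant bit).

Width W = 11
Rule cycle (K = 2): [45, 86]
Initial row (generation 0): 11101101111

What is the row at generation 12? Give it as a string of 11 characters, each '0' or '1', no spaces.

Gen 0: 11101101111
Gen 1 (rule 45): 10011011000
Gen 2 (rule 86): 11101001100
Gen 3 (rule 45): 10011001001
Gen 4 (rule 86): 11101111111
Gen 5 (rule 45): 10011000000
Gen 6 (rule 86): 11101100000
Gen 7 (rule 45): 10011001111
Gen 8 (rule 86): 11101110001
Gen 9 (rule 45): 10011000101
Gen 10 (rule 86): 11101101101
Gen 11 (rule 45): 10011011011
Gen 12 (rule 86): 11101001001

Answer: 11101001001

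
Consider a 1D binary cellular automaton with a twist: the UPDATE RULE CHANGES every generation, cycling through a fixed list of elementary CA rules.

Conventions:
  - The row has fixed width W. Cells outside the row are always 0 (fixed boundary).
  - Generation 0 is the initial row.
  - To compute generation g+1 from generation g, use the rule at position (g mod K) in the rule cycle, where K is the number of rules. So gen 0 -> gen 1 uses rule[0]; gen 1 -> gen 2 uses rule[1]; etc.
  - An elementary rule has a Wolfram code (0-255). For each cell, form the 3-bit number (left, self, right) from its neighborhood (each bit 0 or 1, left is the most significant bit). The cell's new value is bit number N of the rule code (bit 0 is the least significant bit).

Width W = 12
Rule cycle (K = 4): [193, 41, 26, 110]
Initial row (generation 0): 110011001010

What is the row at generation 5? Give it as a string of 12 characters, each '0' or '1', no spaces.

Gen 0: 110011001010
Gen 1 (rule 193): 010001000000
Gen 2 (rule 41): 000100011111
Gen 3 (rule 26): 001010110000
Gen 4 (rule 110): 011111110000
Gen 5 (rule 193): 001111110111

Answer: 001111110111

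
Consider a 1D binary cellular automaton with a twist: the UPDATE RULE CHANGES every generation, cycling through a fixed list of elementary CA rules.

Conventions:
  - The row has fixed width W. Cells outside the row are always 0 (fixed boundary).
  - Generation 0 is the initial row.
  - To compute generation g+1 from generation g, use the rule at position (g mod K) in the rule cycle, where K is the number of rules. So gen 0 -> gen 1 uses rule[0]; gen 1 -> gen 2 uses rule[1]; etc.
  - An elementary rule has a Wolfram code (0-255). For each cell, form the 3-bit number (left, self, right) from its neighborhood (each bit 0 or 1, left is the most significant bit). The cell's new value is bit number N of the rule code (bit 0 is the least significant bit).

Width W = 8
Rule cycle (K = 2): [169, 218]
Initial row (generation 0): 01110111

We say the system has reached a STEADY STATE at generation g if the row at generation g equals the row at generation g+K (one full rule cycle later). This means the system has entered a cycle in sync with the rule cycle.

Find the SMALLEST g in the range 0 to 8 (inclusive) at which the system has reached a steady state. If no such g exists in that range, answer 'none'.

Answer: 5

Derivation:
Gen 0: 01110111
Gen 1 (rule 169): 01101110
Gen 2 (rule 218): 11101111
Gen 3 (rule 169): 11011110
Gen 4 (rule 218): 11011111
Gen 5 (rule 169): 10111110
Gen 6 (rule 218): 00111111
Gen 7 (rule 169): 10111110
Gen 8 (rule 218): 00111111
Gen 9 (rule 169): 10111110
Gen 10 (rule 218): 00111111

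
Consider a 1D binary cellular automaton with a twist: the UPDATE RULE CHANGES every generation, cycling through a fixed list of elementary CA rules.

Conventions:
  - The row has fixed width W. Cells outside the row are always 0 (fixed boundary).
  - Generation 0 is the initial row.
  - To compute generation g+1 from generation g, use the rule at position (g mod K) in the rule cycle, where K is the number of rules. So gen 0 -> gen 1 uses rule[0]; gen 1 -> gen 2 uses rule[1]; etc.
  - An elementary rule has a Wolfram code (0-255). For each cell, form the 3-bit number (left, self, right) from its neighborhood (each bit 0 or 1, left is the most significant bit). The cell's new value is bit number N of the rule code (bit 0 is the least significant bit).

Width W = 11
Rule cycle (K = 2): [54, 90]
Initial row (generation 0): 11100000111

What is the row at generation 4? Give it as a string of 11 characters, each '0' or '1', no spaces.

Answer: 11000000011

Derivation:
Gen 0: 11100000111
Gen 1 (rule 54): 00010001000
Gen 2 (rule 90): 00101010100
Gen 3 (rule 54): 01111111110
Gen 4 (rule 90): 11000000011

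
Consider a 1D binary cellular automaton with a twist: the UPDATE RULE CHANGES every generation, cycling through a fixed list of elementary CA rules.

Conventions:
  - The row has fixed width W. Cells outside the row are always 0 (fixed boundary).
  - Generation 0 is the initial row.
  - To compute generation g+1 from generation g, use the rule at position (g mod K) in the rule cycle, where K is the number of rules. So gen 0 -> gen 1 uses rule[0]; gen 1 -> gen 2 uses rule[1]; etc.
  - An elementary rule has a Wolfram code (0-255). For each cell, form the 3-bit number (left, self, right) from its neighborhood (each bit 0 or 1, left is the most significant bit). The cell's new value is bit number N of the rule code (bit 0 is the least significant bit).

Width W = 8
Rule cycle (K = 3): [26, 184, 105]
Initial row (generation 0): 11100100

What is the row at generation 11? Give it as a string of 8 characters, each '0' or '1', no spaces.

Answer: 00010101

Derivation:
Gen 0: 11100100
Gen 1 (rule 26): 10011010
Gen 2 (rule 184): 01010101
Gen 3 (rule 105): 00101010
Gen 4 (rule 26): 01000001
Gen 5 (rule 184): 00100000
Gen 6 (rule 105): 10001111
Gen 7 (rule 26): 01011000
Gen 8 (rule 184): 00110100
Gen 9 (rule 105): 10111001
Gen 10 (rule 26): 00100110
Gen 11 (rule 184): 00010101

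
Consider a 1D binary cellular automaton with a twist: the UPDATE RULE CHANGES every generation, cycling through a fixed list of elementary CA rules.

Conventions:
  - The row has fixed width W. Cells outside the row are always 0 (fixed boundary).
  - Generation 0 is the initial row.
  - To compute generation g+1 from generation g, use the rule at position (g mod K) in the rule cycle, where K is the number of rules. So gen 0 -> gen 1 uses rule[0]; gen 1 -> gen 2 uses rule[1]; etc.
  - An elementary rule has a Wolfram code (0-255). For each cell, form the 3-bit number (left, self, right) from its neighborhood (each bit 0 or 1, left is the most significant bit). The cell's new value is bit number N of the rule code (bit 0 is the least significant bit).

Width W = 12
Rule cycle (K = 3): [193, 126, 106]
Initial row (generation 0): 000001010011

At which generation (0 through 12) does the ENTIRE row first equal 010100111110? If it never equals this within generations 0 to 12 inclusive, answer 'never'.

Gen 0: 000001010011
Gen 1 (rule 193): 111100000001
Gen 2 (rule 126): 100110000011
Gen 3 (rule 106): 001110000111
Gen 4 (rule 193): 100110110011
Gen 5 (rule 126): 111111111111
Gen 6 (rule 106): 100000000001
Gen 7 (rule 193): 001111111100
Gen 8 (rule 126): 011000000110
Gen 9 (rule 106): 111000001110
Gen 10 (rule 193): 011011100110
Gen 11 (rule 126): 111110111111
Gen 12 (rule 106): 100011100001

Answer: never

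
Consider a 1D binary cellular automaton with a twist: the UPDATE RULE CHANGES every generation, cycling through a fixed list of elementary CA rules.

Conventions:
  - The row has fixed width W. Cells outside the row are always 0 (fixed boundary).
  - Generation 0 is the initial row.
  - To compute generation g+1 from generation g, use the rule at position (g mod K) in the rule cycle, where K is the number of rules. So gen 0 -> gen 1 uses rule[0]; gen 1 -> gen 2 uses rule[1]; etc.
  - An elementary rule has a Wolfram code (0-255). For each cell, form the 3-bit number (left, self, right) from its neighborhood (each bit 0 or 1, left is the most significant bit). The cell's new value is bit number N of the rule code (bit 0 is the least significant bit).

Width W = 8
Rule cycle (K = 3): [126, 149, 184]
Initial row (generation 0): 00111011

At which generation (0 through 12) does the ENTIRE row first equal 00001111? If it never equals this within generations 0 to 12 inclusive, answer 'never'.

Gen 0: 00111011
Gen 1 (rule 126): 01101111
Gen 2 (rule 149): 00000110
Gen 3 (rule 184): 00000101
Gen 4 (rule 126): 00001111
Gen 5 (rule 149): 11100110
Gen 6 (rule 184): 11010101
Gen 7 (rule 126): 11111111
Gen 8 (rule 149): 01111110
Gen 9 (rule 184): 01111101
Gen 10 (rule 126): 11000111
Gen 11 (rule 149): 00110010
Gen 12 (rule 184): 00101001

Answer: 4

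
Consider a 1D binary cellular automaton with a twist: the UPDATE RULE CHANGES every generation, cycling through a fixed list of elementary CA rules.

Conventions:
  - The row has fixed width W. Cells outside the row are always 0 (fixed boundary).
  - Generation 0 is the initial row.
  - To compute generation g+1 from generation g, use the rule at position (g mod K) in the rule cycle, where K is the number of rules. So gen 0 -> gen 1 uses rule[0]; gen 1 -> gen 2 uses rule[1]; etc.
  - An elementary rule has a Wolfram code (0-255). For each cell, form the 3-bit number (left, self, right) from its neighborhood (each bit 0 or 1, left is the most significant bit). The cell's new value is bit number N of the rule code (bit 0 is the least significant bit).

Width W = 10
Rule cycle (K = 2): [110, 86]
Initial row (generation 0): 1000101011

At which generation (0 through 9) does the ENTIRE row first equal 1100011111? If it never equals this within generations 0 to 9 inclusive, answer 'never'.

Answer: never

Derivation:
Gen 0: 1000101011
Gen 1 (rule 110): 1001111111
Gen 2 (rule 86): 1110000001
Gen 3 (rule 110): 1010000011
Gen 4 (rule 86): 1011000101
Gen 5 (rule 110): 1111001111
Gen 6 (rule 86): 0001110001
Gen 7 (rule 110): 0011010011
Gen 8 (rule 86): 0101011101
Gen 9 (rule 110): 1111110111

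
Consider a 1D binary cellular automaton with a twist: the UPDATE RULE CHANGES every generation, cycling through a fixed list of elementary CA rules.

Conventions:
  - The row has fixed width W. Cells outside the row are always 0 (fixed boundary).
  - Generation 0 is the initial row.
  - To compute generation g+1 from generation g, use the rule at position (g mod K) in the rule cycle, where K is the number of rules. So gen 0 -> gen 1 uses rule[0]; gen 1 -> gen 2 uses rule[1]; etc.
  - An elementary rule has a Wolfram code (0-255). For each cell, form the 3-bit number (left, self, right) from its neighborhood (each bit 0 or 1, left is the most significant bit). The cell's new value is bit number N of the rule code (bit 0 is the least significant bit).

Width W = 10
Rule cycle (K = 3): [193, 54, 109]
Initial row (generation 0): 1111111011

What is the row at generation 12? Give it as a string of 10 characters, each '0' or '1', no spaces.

Gen 0: 1111111011
Gen 1 (rule 193): 0111111001
Gen 2 (rule 54): 1000000111
Gen 3 (rule 109): 1011110101
Gen 4 (rule 193): 0001110000
Gen 5 (rule 54): 0010001000
Gen 6 (rule 109): 1010101011
Gen 7 (rule 193): 0000000001
Gen 8 (rule 54): 0000000011
Gen 9 (rule 109): 1111111011
Gen 10 (rule 193): 0111111001
Gen 11 (rule 54): 1000000111
Gen 12 (rule 109): 1011110101

Answer: 1011110101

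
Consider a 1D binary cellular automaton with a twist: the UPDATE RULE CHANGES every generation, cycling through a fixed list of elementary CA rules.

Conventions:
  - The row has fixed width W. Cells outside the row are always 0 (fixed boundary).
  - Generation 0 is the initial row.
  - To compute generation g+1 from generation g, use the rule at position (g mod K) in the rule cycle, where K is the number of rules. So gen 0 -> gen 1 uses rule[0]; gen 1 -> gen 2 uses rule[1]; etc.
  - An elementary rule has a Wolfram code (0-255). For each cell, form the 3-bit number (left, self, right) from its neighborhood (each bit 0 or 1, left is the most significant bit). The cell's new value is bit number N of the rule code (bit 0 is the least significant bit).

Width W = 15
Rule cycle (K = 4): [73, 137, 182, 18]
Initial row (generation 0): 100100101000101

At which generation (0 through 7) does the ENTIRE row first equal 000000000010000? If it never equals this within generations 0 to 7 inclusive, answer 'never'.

Answer: 1

Derivation:
Gen 0: 100100101000101
Gen 1 (rule 73): 000000000010000
Gen 2 (rule 137): 111111111000111
Gen 3 (rule 182): 011111110101010
Gen 4 (rule 18): 100000000000001
Gen 5 (rule 73): 001111111111100
Gen 6 (rule 137): 101111111111001
Gen 7 (rule 182): 110111111110111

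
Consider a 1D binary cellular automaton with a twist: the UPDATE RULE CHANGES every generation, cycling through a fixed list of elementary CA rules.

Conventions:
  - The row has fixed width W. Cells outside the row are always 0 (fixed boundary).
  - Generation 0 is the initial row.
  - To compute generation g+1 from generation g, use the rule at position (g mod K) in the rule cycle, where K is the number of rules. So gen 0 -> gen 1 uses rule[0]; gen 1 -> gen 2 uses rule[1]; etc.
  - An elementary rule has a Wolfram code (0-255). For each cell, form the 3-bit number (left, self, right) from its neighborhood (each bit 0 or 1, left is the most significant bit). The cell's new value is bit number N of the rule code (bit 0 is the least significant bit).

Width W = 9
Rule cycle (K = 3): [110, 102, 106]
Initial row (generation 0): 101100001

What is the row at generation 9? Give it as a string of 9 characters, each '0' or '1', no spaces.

Answer: 110011000

Derivation:
Gen 0: 101100001
Gen 1 (rule 110): 111100011
Gen 2 (rule 102): 000100101
Gen 3 (rule 106): 001001010
Gen 4 (rule 110): 011011110
Gen 5 (rule 102): 101100010
Gen 6 (rule 106): 011100100
Gen 7 (rule 110): 110101100
Gen 8 (rule 102): 011110100
Gen 9 (rule 106): 110011000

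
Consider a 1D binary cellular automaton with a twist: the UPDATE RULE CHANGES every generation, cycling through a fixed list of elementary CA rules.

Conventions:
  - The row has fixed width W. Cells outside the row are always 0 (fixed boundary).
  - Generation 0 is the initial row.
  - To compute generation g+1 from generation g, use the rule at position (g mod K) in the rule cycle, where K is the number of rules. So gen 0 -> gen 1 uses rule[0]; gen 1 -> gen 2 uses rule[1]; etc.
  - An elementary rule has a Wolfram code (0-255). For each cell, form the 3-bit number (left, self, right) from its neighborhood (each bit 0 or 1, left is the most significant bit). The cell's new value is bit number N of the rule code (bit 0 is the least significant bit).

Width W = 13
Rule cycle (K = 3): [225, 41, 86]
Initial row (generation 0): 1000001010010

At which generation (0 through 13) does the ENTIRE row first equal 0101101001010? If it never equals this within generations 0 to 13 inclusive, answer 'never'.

Gen 0: 1000001010010
Gen 1 (rule 225): 0011100100000
Gen 2 (rule 41): 1010000001111
Gen 3 (rule 86): 1011000010001
Gen 4 (rule 225): 0101011000100
Gen 5 (rule 41): 0010110010001
Gen 6 (rule 86): 0110011111011
Gen 7 (rule 225): 0010001111101
Gen 8 (rule 41): 1000101000010
Gen 9 (rule 86): 1101101100111
Gen 10 (rule 225): 0110110100011
Gen 11 (rule 41): 0101101001010
Gen 12 (rule 86): 1100101111011
Gen 13 (rule 225): 0100010111101

Answer: 11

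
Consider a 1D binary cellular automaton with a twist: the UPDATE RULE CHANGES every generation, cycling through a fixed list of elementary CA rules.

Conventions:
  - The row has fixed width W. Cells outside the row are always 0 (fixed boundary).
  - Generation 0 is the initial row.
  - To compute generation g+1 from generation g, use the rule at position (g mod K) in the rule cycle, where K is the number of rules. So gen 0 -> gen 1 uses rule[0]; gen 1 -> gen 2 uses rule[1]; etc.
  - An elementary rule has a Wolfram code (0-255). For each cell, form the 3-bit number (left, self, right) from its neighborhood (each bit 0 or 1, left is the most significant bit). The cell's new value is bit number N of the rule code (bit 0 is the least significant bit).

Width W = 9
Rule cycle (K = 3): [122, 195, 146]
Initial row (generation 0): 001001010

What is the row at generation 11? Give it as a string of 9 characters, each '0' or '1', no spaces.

Gen 0: 001001010
Gen 1 (rule 122): 010110101
Gen 2 (rule 195): 100010000
Gen 3 (rule 146): 010101000
Gen 4 (rule 122): 101010100
Gen 5 (rule 195): 000000001
Gen 6 (rule 146): 000000010
Gen 7 (rule 122): 000000101
Gen 8 (rule 195): 111111000
Gen 9 (rule 146): 011110100
Gen 10 (rule 122): 110011010
Gen 11 (rule 195): 010101000

Answer: 010101000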